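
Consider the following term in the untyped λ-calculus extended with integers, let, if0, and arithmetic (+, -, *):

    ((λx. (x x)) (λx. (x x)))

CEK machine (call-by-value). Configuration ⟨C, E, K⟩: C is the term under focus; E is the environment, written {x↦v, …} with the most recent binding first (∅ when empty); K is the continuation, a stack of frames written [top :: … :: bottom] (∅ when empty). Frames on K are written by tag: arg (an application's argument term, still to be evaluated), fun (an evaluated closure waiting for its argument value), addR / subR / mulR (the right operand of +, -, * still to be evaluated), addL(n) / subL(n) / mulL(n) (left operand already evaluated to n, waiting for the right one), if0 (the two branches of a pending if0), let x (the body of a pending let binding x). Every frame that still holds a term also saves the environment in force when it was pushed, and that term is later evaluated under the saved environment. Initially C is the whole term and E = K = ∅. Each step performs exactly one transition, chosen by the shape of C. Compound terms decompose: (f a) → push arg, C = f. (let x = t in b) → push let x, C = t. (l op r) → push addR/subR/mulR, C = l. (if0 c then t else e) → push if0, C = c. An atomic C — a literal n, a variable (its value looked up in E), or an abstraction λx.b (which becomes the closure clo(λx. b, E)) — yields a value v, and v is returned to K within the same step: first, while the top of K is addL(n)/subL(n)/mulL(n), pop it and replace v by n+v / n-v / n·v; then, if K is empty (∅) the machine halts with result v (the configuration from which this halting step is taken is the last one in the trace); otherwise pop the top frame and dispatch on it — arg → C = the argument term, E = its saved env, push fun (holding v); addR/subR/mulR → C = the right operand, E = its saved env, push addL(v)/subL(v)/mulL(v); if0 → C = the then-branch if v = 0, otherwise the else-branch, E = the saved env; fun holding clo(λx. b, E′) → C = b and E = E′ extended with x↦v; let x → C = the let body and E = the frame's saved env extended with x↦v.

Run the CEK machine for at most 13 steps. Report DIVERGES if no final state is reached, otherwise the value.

[0] ⟨C=((λx. (x x)) (λx. (x x))); E=∅; K=∅⟩
[1] ⟨C=(λx. (x x)); E=∅; K=[arg]⟩
[2] ⟨C=(λx. (x x)); E=∅; K=[fun]⟩
[3] ⟨C=(x x); E={x↦clo(λx. (x x), ∅)}; K=∅⟩
[4] ⟨C=x; E={x↦clo(λx. (x x), ∅)}; K=[arg]⟩
[5] ⟨C=x; E={x↦clo(λx. (x x), ∅)}; K=[fun]⟩
… configuration repeats with period 3 (steps 3–5 recur indefinitely) …

Answer: DIVERGES (no final state within 13 steps)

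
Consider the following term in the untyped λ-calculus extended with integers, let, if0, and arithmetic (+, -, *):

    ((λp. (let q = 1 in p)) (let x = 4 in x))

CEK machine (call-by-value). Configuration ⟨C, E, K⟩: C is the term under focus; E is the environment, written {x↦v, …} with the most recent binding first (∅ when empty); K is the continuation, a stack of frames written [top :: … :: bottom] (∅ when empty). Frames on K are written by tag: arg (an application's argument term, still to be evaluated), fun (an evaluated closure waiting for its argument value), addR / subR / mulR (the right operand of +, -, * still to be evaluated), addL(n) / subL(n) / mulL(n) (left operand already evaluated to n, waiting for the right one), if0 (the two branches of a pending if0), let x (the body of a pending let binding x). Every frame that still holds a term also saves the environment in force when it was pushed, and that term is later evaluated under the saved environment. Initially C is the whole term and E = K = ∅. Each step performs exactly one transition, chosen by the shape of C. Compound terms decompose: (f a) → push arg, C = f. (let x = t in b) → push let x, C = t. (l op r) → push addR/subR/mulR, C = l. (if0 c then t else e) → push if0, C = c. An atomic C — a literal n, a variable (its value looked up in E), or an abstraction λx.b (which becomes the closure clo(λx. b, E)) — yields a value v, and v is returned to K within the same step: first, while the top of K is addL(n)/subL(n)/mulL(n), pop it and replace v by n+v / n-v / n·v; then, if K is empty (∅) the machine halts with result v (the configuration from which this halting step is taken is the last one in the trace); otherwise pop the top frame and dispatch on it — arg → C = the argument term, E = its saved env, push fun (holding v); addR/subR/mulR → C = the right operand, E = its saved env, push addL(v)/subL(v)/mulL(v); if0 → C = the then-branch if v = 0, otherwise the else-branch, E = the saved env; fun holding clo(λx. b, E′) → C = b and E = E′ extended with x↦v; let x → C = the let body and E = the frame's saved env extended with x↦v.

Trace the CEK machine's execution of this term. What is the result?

step 0: <C=((λp. (let q = 1 in p)) (let x = 4 in x)), E=∅, K=∅>
step 1: <C=(λp. (let q = 1 in p)), E=∅, K=[arg]>
step 2: <C=(let x = 4 in x), E=∅, K=[fun]>
step 3: <C=4, E=∅, K=[let x :: fun]>
step 4: <C=x, E={x↦4}, K=[fun]>
step 5: <C=(let q = 1 in p), E={p↦4}, K=∅>
step 6: <C=1, E={p↦4}, K=[let q]>
step 7: <C=p, E={q↦1, p↦4}, K=∅>
→ final value 4

Answer: 4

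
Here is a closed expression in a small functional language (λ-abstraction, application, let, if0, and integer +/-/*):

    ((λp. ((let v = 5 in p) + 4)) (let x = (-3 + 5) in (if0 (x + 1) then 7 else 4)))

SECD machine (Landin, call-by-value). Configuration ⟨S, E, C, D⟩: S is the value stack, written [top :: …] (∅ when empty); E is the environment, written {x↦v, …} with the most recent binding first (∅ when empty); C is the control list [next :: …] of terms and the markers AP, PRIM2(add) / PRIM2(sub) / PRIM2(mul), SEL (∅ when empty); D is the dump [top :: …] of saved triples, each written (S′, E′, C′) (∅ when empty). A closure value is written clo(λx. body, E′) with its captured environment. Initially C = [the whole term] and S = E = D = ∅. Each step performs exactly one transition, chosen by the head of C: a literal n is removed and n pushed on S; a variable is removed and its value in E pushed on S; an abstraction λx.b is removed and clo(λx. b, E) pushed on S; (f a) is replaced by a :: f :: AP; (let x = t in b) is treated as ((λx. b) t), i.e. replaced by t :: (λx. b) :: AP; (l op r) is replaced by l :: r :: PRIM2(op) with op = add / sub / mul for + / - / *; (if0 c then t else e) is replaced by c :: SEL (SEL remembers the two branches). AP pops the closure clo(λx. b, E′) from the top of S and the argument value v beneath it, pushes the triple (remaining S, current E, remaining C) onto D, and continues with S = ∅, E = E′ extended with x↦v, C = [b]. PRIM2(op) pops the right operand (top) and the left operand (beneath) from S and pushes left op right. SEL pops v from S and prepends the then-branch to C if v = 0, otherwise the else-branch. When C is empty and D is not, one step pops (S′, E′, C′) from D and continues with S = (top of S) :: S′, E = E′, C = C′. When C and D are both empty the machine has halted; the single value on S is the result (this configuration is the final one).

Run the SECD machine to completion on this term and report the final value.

step 0: [S=∅ | E=∅ | C=[((λp. ((let v = 5 in p) + 4)) (let x = (-3 + 5) in (if0 (x + 1) then 7 else 4)))] | D=∅]
step 1: [S=∅ | E=∅ | C=[(let x = (-3 + 5) in (if0 (x + 1) then 7 else 4)) :: (λp. ((let v = 5 in p) + 4)) :: AP] | D=∅]
step 2: [S=∅ | E=∅ | C=[(-3 + 5) :: (λx. (if0 (x + 1) then 7 else 4)) :: AP :: (λp. ((let v = 5 in p) + 4)) :: AP] | D=∅]
step 3: [S=∅ | E=∅ | C=[-3 :: 5 :: PRIM2(add) :: (λx. (if0 (x + 1) then 7 else 4)) :: AP :: (λp. ((let v = 5 in p) + 4)) :: AP] | D=∅]
step 4: [S=[-3] | E=∅ | C=[5 :: PRIM2(add) :: (λx. (if0 (x + 1) then 7 else 4)) :: AP :: (λp. ((let v = 5 in p) + 4)) :: AP] | D=∅]
step 5: [S=[5 :: -3] | E=∅ | C=[PRIM2(add) :: (λx. (if0 (x + 1) then 7 else 4)) :: AP :: (λp. ((let v = 5 in p) + 4)) :: AP] | D=∅]
step 6: [S=[2] | E=∅ | C=[(λx. (if0 (x + 1) then 7 else 4)) :: AP :: (λp. ((let v = 5 in p) + 4)) :: AP] | D=∅]
step 7: [S=[clo(λx. (if0 (x + 1) then 7 else 4), ∅) :: 2] | E=∅ | C=[AP :: (λp. ((let v = 5 in p) + 4)) :: AP] | D=∅]
step 8: [S=∅ | E={x↦2} | C=[(if0 (x + 1) then 7 else 4)] | D=[(∅, ∅, [(λp. ((let v = 5 in p) + 4)) :: AP])]]
step 9: [S=∅ | E={x↦2} | C=[(x + 1) :: SEL] | D=[(∅, ∅, [(λp. ((let v = 5 in p) + 4)) :: AP])]]
step 10: [S=∅ | E={x↦2} | C=[x :: 1 :: PRIM2(add) :: SEL] | D=[(∅, ∅, [(λp. ((let v = 5 in p) + 4)) :: AP])]]
step 11: [S=[2] | E={x↦2} | C=[1 :: PRIM2(add) :: SEL] | D=[(∅, ∅, [(λp. ((let v = 5 in p) + 4)) :: AP])]]
step 12: [S=[1 :: 2] | E={x↦2} | C=[PRIM2(add) :: SEL] | D=[(∅, ∅, [(λp. ((let v = 5 in p) + 4)) :: AP])]]
step 13: [S=[3] | E={x↦2} | C=[SEL] | D=[(∅, ∅, [(λp. ((let v = 5 in p) + 4)) :: AP])]]
step 14: [S=∅ | E={x↦2} | C=[4] | D=[(∅, ∅, [(λp. ((let v = 5 in p) + 4)) :: AP])]]
step 15: [S=[4] | E={x↦2} | C=∅ | D=[(∅, ∅, [(λp. ((let v = 5 in p) + 4)) :: AP])]]
step 16: [S=[4] | E=∅ | C=[(λp. ((let v = 5 in p) + 4)) :: AP] | D=∅]
step 17: [S=[clo(λp. ((let v = 5 in p) + 4), ∅) :: 4] | E=∅ | C=[AP] | D=∅]
step 18: [S=∅ | E={p↦4} | C=[((let v = 5 in p) + 4)] | D=[(∅, ∅, ∅)]]
step 19: [S=∅ | E={p↦4} | C=[(let v = 5 in p) :: 4 :: PRIM2(add)] | D=[(∅, ∅, ∅)]]
step 20: [S=∅ | E={p↦4} | C=[5 :: (λv. p) :: AP :: 4 :: PRIM2(add)] | D=[(∅, ∅, ∅)]]
step 21: [S=[5] | E={p↦4} | C=[(λv. p) :: AP :: 4 :: PRIM2(add)] | D=[(∅, ∅, ∅)]]
step 22: [S=[clo(λv. p, {p↦4}) :: 5] | E={p↦4} | C=[AP :: 4 :: PRIM2(add)] | D=[(∅, ∅, ∅)]]
step 23: [S=∅ | E={v↦5, p↦4} | C=[p] | D=[(∅, {p↦4}, [4 :: PRIM2(add)]) :: (∅, ∅, ∅)]]
step 24: [S=[4] | E={v↦5, p↦4} | C=∅ | D=[(∅, {p↦4}, [4 :: PRIM2(add)]) :: (∅, ∅, ∅)]]
step 25: [S=[4] | E={p↦4} | C=[4 :: PRIM2(add)] | D=[(∅, ∅, ∅)]]
step 26: [S=[4 :: 4] | E={p↦4} | C=[PRIM2(add)] | D=[(∅, ∅, ∅)]]
step 27: [S=[8] | E={p↦4} | C=∅ | D=[(∅, ∅, ∅)]]
step 28: [S=[8] | E=∅ | C=∅ | D=∅]
→ final value 8

Answer: 8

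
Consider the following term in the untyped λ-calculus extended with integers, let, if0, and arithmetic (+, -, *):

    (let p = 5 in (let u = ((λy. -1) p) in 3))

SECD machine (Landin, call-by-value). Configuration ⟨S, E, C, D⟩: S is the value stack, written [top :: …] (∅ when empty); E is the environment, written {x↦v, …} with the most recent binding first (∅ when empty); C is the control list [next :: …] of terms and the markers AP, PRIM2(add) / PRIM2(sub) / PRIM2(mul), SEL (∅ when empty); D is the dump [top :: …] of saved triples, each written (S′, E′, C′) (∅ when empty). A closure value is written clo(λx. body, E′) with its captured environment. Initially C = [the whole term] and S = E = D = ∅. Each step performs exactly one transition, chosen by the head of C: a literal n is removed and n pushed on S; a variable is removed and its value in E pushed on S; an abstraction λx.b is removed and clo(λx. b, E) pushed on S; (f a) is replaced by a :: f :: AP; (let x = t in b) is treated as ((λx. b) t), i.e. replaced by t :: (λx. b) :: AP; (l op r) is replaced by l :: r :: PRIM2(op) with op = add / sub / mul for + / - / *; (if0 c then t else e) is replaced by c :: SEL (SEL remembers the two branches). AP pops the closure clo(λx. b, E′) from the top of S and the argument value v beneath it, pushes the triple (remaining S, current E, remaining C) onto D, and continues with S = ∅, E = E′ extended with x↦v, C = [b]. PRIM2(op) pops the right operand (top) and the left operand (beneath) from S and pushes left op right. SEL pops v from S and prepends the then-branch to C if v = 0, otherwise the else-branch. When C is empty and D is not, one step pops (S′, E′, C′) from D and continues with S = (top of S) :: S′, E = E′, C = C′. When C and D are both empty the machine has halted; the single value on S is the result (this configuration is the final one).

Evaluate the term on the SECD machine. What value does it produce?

Answer: 3

Derivation:
t=0: [S=∅ | E=∅ | C=[(let p = 5 in (let u = ((λy. -1) p) in 3))] | D=∅]
t=1: [S=∅ | E=∅ | C=[5 :: (λp. (let u = ((λy. -1) p) in 3)) :: AP] | D=∅]
t=2: [S=[5] | E=∅ | C=[(λp. (let u = ((λy. -1) p) in 3)) :: AP] | D=∅]
t=3: [S=[clo(λp. (let u = ((λy. -1) p) in 3), ∅) :: 5] | E=∅ | C=[AP] | D=∅]
t=4: [S=∅ | E={p↦5} | C=[(let u = ((λy. -1) p) in 3)] | D=[(∅, ∅, ∅)]]
t=5: [S=∅ | E={p↦5} | C=[((λy. -1) p) :: (λu. 3) :: AP] | D=[(∅, ∅, ∅)]]
t=6: [S=∅ | E={p↦5} | C=[p :: (λy. -1) :: AP :: (λu. 3) :: AP] | D=[(∅, ∅, ∅)]]
t=7: [S=[5] | E={p↦5} | C=[(λy. -1) :: AP :: (λu. 3) :: AP] | D=[(∅, ∅, ∅)]]
t=8: [S=[clo(λy. -1, {p↦5}) :: 5] | E={p↦5} | C=[AP :: (λu. 3) :: AP] | D=[(∅, ∅, ∅)]]
t=9: [S=∅ | E={y↦5, p↦5} | C=[-1] | D=[(∅, {p↦5}, [(λu. 3) :: AP]) :: (∅, ∅, ∅)]]
t=10: [S=[-1] | E={y↦5, p↦5} | C=∅ | D=[(∅, {p↦5}, [(λu. 3) :: AP]) :: (∅, ∅, ∅)]]
t=11: [S=[-1] | E={p↦5} | C=[(λu. 3) :: AP] | D=[(∅, ∅, ∅)]]
t=12: [S=[clo(λu. 3, {p↦5}) :: -1] | E={p↦5} | C=[AP] | D=[(∅, ∅, ∅)]]
t=13: [S=∅ | E={u↦-1, p↦5} | C=[3] | D=[(∅, {p↦5}, ∅) :: (∅, ∅, ∅)]]
t=14: [S=[3] | E={u↦-1, p↦5} | C=∅ | D=[(∅, {p↦5}, ∅) :: (∅, ∅, ∅)]]
t=15: [S=[3] | E={p↦5} | C=∅ | D=[(∅, ∅, ∅)]]
t=16: [S=[3] | E=∅ | C=∅ | D=∅]
→ final value 3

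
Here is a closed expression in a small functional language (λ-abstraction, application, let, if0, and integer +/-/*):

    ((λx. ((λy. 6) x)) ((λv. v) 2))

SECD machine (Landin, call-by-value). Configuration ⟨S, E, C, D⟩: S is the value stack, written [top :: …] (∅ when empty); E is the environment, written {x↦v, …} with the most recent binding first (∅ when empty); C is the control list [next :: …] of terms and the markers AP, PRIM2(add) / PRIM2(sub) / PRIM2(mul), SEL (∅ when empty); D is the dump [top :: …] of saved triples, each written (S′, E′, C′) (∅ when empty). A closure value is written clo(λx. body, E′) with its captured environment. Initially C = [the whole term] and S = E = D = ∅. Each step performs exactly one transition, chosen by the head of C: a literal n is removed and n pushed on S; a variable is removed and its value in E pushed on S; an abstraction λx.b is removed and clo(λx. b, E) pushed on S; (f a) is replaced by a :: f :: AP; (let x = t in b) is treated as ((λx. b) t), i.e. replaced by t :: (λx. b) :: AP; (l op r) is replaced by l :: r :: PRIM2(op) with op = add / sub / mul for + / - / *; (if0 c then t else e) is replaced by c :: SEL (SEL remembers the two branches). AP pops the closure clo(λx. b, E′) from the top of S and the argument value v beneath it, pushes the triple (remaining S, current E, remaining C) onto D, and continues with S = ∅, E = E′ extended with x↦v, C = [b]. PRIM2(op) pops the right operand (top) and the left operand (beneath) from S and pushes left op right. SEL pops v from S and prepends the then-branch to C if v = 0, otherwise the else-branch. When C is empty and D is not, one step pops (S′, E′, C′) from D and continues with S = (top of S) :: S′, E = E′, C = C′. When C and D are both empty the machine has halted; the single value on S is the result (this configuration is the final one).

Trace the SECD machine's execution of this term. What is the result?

Answer: 6

Derivation:
t=0: [S=∅ | E=∅ | C=[((λx. ((λy. 6) x)) ((λv. v) 2))] | D=∅]
t=1: [S=∅ | E=∅ | C=[((λv. v) 2) :: (λx. ((λy. 6) x)) :: AP] | D=∅]
t=2: [S=∅ | E=∅ | C=[2 :: (λv. v) :: AP :: (λx. ((λy. 6) x)) :: AP] | D=∅]
t=3: [S=[2] | E=∅ | C=[(λv. v) :: AP :: (λx. ((λy. 6) x)) :: AP] | D=∅]
t=4: [S=[clo(λv. v, ∅) :: 2] | E=∅ | C=[AP :: (λx. ((λy. 6) x)) :: AP] | D=∅]
t=5: [S=∅ | E={v↦2} | C=[v] | D=[(∅, ∅, [(λx. ((λy. 6) x)) :: AP])]]
t=6: [S=[2] | E={v↦2} | C=∅ | D=[(∅, ∅, [(λx. ((λy. 6) x)) :: AP])]]
t=7: [S=[2] | E=∅ | C=[(λx. ((λy. 6) x)) :: AP] | D=∅]
t=8: [S=[clo(λx. ((λy. 6) x), ∅) :: 2] | E=∅ | C=[AP] | D=∅]
t=9: [S=∅ | E={x↦2} | C=[((λy. 6) x)] | D=[(∅, ∅, ∅)]]
t=10: [S=∅ | E={x↦2} | C=[x :: (λy. 6) :: AP] | D=[(∅, ∅, ∅)]]
t=11: [S=[2] | E={x↦2} | C=[(λy. 6) :: AP] | D=[(∅, ∅, ∅)]]
t=12: [S=[clo(λy. 6, {x↦2}) :: 2] | E={x↦2} | C=[AP] | D=[(∅, ∅, ∅)]]
t=13: [S=∅ | E={y↦2, x↦2} | C=[6] | D=[(∅, {x↦2}, ∅) :: (∅, ∅, ∅)]]
t=14: [S=[6] | E={y↦2, x↦2} | C=∅ | D=[(∅, {x↦2}, ∅) :: (∅, ∅, ∅)]]
t=15: [S=[6] | E={x↦2} | C=∅ | D=[(∅, ∅, ∅)]]
t=16: [S=[6] | E=∅ | C=∅ | D=∅]
→ final value 6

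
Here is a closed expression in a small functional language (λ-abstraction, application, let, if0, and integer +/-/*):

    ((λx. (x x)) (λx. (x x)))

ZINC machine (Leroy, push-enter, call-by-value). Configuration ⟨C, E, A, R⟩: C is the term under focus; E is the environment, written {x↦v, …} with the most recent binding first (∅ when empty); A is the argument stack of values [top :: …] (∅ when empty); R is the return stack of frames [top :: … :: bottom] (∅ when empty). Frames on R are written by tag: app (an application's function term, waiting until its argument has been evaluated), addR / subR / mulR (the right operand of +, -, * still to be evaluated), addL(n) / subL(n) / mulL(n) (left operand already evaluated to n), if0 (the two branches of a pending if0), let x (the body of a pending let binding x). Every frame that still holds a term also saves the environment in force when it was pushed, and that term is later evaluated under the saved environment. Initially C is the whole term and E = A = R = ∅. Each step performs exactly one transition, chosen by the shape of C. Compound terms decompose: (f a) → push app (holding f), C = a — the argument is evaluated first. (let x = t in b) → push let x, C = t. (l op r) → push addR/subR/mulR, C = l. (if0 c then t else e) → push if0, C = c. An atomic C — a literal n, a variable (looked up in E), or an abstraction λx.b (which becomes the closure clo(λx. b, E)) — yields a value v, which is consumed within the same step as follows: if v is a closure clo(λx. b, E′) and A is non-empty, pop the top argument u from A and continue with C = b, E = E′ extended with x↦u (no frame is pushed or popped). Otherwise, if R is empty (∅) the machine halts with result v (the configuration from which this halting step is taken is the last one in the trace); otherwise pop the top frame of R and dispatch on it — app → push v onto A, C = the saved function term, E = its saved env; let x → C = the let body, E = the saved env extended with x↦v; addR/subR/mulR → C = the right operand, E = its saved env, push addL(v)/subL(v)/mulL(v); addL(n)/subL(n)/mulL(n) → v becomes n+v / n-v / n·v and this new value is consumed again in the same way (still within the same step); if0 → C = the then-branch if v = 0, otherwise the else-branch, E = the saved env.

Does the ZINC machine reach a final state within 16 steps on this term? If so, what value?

[0] ⟨C=((λx. (x x)) (λx. (x x))); E=∅; A=∅; R=∅⟩
[1] ⟨C=(λx. (x x)); E=∅; A=∅; R=[app]⟩
[2] ⟨C=(λx. (x x)); E=∅; A=[clo(λx. (x x), ∅)]; R=∅⟩
[3] ⟨C=(x x); E={x↦clo(λx. (x x), ∅)}; A=∅; R=∅⟩
[4] ⟨C=x; E={x↦clo(λx. (x x), ∅)}; A=∅; R=[app]⟩
[5] ⟨C=x; E={x↦clo(λx. (x x), ∅)}; A=[clo(λx. (x x), ∅)]; R=∅⟩
… configuration repeats with period 3 (steps 3–5 recur indefinitely) …

Answer: DIVERGES (no final state within 16 steps)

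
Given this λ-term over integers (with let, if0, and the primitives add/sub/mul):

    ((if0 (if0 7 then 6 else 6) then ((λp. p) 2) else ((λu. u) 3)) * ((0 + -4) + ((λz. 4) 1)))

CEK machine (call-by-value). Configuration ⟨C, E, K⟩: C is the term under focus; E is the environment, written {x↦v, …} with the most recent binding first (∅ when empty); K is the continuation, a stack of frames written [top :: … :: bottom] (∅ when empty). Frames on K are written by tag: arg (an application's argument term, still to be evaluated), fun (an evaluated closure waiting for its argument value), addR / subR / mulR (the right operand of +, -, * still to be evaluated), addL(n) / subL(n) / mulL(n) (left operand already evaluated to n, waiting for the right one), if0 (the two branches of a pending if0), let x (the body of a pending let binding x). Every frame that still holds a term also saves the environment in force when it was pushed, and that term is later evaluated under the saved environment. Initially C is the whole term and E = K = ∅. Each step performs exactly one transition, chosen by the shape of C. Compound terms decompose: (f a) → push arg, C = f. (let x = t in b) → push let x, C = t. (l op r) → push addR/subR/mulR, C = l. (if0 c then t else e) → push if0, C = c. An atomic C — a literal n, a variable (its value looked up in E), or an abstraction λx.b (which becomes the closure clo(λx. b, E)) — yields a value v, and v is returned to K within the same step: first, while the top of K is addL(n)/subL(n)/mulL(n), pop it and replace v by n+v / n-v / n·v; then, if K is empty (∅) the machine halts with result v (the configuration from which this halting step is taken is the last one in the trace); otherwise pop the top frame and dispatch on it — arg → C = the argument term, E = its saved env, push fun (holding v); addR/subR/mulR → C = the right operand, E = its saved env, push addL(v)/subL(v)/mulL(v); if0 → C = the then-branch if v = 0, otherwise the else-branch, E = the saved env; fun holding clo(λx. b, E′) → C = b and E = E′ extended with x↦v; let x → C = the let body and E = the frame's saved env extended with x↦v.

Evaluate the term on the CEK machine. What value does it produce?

t=0: [C=((if0 (if0 7 then 6 else 6) then ((λp. p) 2) else ((λu. u) 3)) * ((0 + -4) + ((λz. 4) 1))) | E=∅ | K=∅]
t=1: [C=(if0 (if0 7 then 6 else 6) then ((λp. p) 2) else ((λu. u) 3)) | E=∅ | K=[mulR]]
t=2: [C=(if0 7 then 6 else 6) | E=∅ | K=[if0 :: mulR]]
t=3: [C=7 | E=∅ | K=[if0 :: if0 :: mulR]]
t=4: [C=6 | E=∅ | K=[if0 :: mulR]]
t=5: [C=((λu. u) 3) | E=∅ | K=[mulR]]
t=6: [C=(λu. u) | E=∅ | K=[arg :: mulR]]
t=7: [C=3 | E=∅ | K=[fun :: mulR]]
t=8: [C=u | E={u↦3} | K=[mulR]]
t=9: [C=((0 + -4) + ((λz. 4) 1)) | E=∅ | K=[mulL(3)]]
t=10: [C=(0 + -4) | E=∅ | K=[addR :: mulL(3)]]
t=11: [C=0 | E=∅ | K=[addR :: addR :: mulL(3)]]
t=12: [C=-4 | E=∅ | K=[addL(0) :: addR :: mulL(3)]]
t=13: [C=((λz. 4) 1) | E=∅ | K=[addL(-4) :: mulL(3)]]
t=14: [C=(λz. 4) | E=∅ | K=[arg :: addL(-4) :: mulL(3)]]
t=15: [C=1 | E=∅ | K=[fun :: addL(-4) :: mulL(3)]]
t=16: [C=4 | E={z↦1} | K=[addL(-4) :: mulL(3)]]
→ final value 0

Answer: 0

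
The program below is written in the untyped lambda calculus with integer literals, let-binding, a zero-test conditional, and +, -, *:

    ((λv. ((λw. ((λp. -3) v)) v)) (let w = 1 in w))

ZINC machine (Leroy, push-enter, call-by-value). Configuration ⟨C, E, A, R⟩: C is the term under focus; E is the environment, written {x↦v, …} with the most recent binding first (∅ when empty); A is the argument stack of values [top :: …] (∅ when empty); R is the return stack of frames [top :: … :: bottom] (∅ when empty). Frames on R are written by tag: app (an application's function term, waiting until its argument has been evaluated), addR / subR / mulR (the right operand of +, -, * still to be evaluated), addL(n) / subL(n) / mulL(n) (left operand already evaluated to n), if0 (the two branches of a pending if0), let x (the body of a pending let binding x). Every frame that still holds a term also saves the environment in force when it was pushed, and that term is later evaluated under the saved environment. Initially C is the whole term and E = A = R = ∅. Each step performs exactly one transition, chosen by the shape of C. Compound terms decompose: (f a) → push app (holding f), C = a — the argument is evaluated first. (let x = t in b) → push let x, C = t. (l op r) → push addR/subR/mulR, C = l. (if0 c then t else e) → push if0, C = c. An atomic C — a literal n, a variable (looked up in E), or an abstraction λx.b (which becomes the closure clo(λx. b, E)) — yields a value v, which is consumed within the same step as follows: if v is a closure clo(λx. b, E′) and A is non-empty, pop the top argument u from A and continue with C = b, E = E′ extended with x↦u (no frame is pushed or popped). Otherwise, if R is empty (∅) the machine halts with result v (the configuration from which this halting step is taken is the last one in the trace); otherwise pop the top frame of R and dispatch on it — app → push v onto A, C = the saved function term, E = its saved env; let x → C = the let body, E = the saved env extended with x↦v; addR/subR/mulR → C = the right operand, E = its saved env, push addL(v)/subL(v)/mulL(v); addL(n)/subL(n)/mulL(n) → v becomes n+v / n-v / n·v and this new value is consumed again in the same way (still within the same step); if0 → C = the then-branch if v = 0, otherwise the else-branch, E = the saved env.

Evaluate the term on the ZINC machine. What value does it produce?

t=0: ⟨C=((λv. ((λw. ((λp. -3) v)) v)) (let w = 1 in w)); E=∅; A=∅; R=∅⟩
t=1: ⟨C=(let w = 1 in w); E=∅; A=∅; R=[app]⟩
t=2: ⟨C=1; E=∅; A=∅; R=[let w :: app]⟩
t=3: ⟨C=w; E={w↦1}; A=∅; R=[app]⟩
t=4: ⟨C=(λv. ((λw. ((λp. -3) v)) v)); E=∅; A=[1]; R=∅⟩
t=5: ⟨C=((λw. ((λp. -3) v)) v); E={v↦1}; A=∅; R=∅⟩
t=6: ⟨C=v; E={v↦1}; A=∅; R=[app]⟩
t=7: ⟨C=(λw. ((λp. -3) v)); E={v↦1}; A=[1]; R=∅⟩
t=8: ⟨C=((λp. -3) v); E={w↦1, v↦1}; A=∅; R=∅⟩
t=9: ⟨C=v; E={w↦1, v↦1}; A=∅; R=[app]⟩
t=10: ⟨C=(λp. -3); E={w↦1, v↦1}; A=[1]; R=∅⟩
t=11: ⟨C=-3; E={p↦1, w↦1, v↦1}; A=∅; R=∅⟩
→ final value -3

Answer: -3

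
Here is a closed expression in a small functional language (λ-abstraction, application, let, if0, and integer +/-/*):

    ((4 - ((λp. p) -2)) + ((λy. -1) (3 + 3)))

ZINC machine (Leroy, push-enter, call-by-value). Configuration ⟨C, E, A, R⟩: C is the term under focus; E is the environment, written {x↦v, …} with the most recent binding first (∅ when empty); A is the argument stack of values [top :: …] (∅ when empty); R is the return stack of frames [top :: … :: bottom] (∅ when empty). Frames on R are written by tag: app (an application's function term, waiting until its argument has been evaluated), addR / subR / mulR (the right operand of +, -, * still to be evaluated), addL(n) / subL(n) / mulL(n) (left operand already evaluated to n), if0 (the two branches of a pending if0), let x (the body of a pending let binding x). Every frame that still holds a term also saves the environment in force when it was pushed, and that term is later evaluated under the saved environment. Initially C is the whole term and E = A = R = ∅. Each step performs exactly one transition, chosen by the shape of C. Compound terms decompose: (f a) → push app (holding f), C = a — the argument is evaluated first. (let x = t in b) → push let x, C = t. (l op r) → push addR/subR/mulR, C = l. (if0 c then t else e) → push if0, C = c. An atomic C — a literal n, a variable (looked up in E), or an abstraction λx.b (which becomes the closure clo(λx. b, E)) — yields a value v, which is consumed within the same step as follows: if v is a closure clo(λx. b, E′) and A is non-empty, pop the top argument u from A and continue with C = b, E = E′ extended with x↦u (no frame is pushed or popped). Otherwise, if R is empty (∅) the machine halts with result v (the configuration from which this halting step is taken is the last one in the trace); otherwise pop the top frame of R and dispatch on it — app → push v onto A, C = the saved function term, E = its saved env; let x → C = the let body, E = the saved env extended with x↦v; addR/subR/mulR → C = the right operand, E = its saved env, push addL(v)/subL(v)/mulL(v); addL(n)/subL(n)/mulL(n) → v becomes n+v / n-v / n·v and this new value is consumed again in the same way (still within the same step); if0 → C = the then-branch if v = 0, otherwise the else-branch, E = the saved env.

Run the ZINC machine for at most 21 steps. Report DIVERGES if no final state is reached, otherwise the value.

0. <C=((4 - ((λp. p) -2)) + ((λy. -1) (3 + 3))), E=∅, A=∅, R=∅>
1. <C=(4 - ((λp. p) -2)), E=∅, A=∅, R=[addR]>
2. <C=4, E=∅, A=∅, R=[subR :: addR]>
3. <C=((λp. p) -2), E=∅, A=∅, R=[subL(4) :: addR]>
4. <C=-2, E=∅, A=∅, R=[app :: subL(4) :: addR]>
5. <C=(λp. p), E=∅, A=[-2], R=[subL(4) :: addR]>
6. <C=p, E={p↦-2}, A=∅, R=[subL(4) :: addR]>
7. <C=((λy. -1) (3 + 3)), E=∅, A=∅, R=[addL(6)]>
8. <C=(3 + 3), E=∅, A=∅, R=[app :: addL(6)]>
9. <C=3, E=∅, A=∅, R=[addR :: app :: addL(6)]>
10. <C=3, E=∅, A=∅, R=[addL(3) :: app :: addL(6)]>
11. <C=(λy. -1), E=∅, A=[6], R=[addL(6)]>
12. <C=-1, E={y↦6}, A=∅, R=[addL(6)]>
→ final value 5

Answer: 5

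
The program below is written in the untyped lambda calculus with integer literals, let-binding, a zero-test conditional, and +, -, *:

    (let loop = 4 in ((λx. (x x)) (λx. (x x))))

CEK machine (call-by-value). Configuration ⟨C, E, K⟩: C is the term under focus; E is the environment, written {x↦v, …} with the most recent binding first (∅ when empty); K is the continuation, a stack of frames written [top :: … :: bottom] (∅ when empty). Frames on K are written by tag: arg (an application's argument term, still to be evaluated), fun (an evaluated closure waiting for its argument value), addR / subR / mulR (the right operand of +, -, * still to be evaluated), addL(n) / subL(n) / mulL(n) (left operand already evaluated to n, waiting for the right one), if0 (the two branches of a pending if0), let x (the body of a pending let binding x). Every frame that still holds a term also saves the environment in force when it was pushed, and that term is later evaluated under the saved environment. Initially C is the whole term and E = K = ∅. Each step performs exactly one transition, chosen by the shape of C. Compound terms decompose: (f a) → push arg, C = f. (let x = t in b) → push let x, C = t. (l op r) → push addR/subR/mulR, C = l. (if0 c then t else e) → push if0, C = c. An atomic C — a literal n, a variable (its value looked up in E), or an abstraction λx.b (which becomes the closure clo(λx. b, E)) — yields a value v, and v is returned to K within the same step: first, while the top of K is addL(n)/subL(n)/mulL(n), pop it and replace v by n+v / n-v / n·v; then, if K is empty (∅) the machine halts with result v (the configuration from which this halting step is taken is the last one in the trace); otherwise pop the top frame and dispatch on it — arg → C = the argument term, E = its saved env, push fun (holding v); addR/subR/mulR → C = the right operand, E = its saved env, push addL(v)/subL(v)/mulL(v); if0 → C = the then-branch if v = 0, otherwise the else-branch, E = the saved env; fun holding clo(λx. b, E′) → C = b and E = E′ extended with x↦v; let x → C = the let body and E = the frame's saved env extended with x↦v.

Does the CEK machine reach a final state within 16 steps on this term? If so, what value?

[0] ⟨C=(let loop = 4 in ((λx. (x x)) (λx. (x x)))); E=∅; K=∅⟩
[1] ⟨C=4; E=∅; K=[let loop]⟩
[2] ⟨C=((λx. (x x)) (λx. (x x))); E={loop↦4}; K=∅⟩
[3] ⟨C=(λx. (x x)); E={loop↦4}; K=[arg]⟩
[4] ⟨C=(λx. (x x)); E={loop↦4}; K=[fun]⟩
[5] ⟨C=(x x); E={x↦clo(λx. (x x), {loop↦4}), loop↦4}; K=∅⟩
[6] ⟨C=x; E={x↦clo(λx. (x x), {loop↦4}), loop↦4}; K=[arg]⟩
[7] ⟨C=x; E={x↦clo(λx. (x x), {loop↦4}), loop↦4}; K=[fun]⟩
… configuration repeats with period 3 (steps 5–7 recur indefinitely) …

Answer: DIVERGES (no final state within 16 steps)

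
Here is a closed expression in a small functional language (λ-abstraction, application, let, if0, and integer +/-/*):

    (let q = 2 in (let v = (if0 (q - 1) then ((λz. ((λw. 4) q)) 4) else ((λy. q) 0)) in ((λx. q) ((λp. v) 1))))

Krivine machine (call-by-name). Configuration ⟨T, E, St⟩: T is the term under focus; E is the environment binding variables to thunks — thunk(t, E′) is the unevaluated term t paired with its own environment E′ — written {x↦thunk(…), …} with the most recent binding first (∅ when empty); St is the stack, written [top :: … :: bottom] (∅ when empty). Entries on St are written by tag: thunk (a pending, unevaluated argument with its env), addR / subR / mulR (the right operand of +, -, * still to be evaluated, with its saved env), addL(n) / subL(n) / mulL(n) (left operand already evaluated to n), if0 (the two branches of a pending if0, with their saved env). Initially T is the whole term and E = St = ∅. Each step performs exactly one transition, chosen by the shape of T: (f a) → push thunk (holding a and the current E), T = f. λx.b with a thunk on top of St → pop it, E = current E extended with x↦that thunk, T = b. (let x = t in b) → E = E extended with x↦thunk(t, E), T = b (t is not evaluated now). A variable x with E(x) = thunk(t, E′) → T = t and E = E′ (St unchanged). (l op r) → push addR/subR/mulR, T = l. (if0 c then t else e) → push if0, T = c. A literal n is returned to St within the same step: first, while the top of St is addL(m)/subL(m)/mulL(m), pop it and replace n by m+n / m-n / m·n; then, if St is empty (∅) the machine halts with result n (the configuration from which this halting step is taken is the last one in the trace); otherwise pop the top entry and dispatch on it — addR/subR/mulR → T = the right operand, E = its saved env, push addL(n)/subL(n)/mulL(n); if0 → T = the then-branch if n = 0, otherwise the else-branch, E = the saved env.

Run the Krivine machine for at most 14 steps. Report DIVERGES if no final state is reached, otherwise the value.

Answer: 2

Derivation:
step 0: ⟨T=(let q = 2 in (let v = (if0 (q - 1) then ((λz. ((λw. 4) q)) 4) else ((λy. q) 0)) in ((λx. q) ((λp. v) 1)))); E=∅; St=∅⟩
step 1: ⟨T=(let v = (if0 (q - 1) then ((λz. ((λw. 4) q)) 4) else ((λy. q) 0)) in ((λx. q) ((λp. v) 1))); E={q↦thunk(2, ∅)}; St=∅⟩
step 2: ⟨T=((λx. q) ((λp. v) 1)); E={v↦thunk((if0 (q - 1) then ((λz. ((λw. 4) q)) 4) else ((λy. q) 0)), {q↦thunk(2, ∅)}), q↦thunk(2, ∅)}; St=∅⟩
step 3: ⟨T=(λx. q); E={v↦thunk((if0 (q - 1) then ((λz. ((λw. 4) q)) 4) else ((λy. q) 0)), {q↦thunk(2, ∅)}), q↦thunk(2, ∅)}; St=[thunk]⟩
step 4: ⟨T=q; E={x↦thunk(((λp. v) 1), {v↦thunk((if0 (q - 1) then ((λz. ((λw. 4) q)) 4) else ((λy. q) 0)), {q↦thunk(2, ∅)}), q↦thunk(2, ∅)}), v↦thunk((if0 (q - 1) then ((λz. ((λw. 4) q)) 4) else ((λy. q) 0)), {q↦thunk(2, ∅)}), q↦thunk(2, ∅)}; St=∅⟩
step 5: ⟨T=2; E=∅; St=∅⟩
→ final value 2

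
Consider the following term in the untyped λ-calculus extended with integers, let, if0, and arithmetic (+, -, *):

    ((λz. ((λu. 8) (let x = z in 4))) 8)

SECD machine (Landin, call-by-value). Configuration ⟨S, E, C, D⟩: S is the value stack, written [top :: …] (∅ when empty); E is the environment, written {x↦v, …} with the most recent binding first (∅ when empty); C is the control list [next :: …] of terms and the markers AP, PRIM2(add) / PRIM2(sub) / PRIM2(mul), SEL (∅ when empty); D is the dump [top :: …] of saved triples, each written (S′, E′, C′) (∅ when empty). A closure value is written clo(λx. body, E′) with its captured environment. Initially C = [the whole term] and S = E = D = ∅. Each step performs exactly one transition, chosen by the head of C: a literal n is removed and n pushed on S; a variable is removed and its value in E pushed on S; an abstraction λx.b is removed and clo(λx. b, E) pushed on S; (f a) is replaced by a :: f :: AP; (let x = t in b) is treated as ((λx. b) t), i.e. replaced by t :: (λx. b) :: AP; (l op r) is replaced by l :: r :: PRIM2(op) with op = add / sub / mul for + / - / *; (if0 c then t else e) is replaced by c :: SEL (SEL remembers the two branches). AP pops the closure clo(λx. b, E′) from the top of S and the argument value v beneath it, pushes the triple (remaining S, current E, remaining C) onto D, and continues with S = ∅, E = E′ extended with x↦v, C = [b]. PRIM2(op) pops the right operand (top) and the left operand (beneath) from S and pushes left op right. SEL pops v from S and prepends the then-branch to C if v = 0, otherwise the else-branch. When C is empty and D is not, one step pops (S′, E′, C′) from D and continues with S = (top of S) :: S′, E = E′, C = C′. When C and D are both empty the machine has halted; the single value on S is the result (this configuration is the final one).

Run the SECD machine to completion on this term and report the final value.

step 0: <S=∅, E=∅, C=[((λz. ((λu. 8) (let x = z in 4))) 8)], D=∅>
step 1: <S=∅, E=∅, C=[8 :: (λz. ((λu. 8) (let x = z in 4))) :: AP], D=∅>
step 2: <S=[8], E=∅, C=[(λz. ((λu. 8) (let x = z in 4))) :: AP], D=∅>
step 3: <S=[clo(λz. ((λu. 8) (let x = z in 4)), ∅) :: 8], E=∅, C=[AP], D=∅>
step 4: <S=∅, E={z↦8}, C=[((λu. 8) (let x = z in 4))], D=[(∅, ∅, ∅)]>
step 5: <S=∅, E={z↦8}, C=[(let x = z in 4) :: (λu. 8) :: AP], D=[(∅, ∅, ∅)]>
step 6: <S=∅, E={z↦8}, C=[z :: (λx. 4) :: AP :: (λu. 8) :: AP], D=[(∅, ∅, ∅)]>
step 7: <S=[8], E={z↦8}, C=[(λx. 4) :: AP :: (λu. 8) :: AP], D=[(∅, ∅, ∅)]>
step 8: <S=[clo(λx. 4, {z↦8}) :: 8], E={z↦8}, C=[AP :: (λu. 8) :: AP], D=[(∅, ∅, ∅)]>
step 9: <S=∅, E={x↦8, z↦8}, C=[4], D=[(∅, {z↦8}, [(λu. 8) :: AP]) :: (∅, ∅, ∅)]>
step 10: <S=[4], E={x↦8, z↦8}, C=∅, D=[(∅, {z↦8}, [(λu. 8) :: AP]) :: (∅, ∅, ∅)]>
step 11: <S=[4], E={z↦8}, C=[(λu. 8) :: AP], D=[(∅, ∅, ∅)]>
step 12: <S=[clo(λu. 8, {z↦8}) :: 4], E={z↦8}, C=[AP], D=[(∅, ∅, ∅)]>
step 13: <S=∅, E={u↦4, z↦8}, C=[8], D=[(∅, {z↦8}, ∅) :: (∅, ∅, ∅)]>
step 14: <S=[8], E={u↦4, z↦8}, C=∅, D=[(∅, {z↦8}, ∅) :: (∅, ∅, ∅)]>
step 15: <S=[8], E={z↦8}, C=∅, D=[(∅, ∅, ∅)]>
step 16: <S=[8], E=∅, C=∅, D=∅>
→ final value 8

Answer: 8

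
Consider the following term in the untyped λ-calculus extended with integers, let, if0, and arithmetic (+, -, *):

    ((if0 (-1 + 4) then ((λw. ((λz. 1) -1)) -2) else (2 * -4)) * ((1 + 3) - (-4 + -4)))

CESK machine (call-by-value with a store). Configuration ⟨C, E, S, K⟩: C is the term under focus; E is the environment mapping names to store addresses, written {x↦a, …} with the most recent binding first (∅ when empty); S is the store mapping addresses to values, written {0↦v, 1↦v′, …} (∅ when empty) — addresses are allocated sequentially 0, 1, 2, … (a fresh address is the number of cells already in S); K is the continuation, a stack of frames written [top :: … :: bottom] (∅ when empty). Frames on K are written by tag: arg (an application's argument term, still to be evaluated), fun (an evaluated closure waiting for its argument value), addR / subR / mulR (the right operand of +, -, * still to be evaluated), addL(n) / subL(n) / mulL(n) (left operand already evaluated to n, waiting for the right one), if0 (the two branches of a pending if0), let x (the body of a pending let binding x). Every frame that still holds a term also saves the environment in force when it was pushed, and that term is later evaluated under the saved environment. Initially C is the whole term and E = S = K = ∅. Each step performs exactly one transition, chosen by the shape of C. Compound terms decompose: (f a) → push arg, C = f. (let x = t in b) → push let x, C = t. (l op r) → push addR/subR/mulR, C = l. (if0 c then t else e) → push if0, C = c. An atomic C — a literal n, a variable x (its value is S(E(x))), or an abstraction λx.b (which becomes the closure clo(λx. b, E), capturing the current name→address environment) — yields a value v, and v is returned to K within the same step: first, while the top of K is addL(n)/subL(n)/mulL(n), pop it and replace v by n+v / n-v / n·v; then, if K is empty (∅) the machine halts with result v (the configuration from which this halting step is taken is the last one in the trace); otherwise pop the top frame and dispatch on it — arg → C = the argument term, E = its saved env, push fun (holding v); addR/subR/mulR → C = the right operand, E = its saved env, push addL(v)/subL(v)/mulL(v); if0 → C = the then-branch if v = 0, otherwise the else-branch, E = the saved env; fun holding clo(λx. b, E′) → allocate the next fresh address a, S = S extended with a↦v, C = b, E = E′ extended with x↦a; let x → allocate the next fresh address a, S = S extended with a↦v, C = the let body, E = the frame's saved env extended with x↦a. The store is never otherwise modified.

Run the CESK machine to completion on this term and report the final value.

t=0: ⟨C=((if0 (-1 + 4) then ((λw. ((λz. 1) -1)) -2) else (2 * -4)) * ((1 + 3) - (-4 + -4))); E=∅; S=∅; K=∅⟩
t=1: ⟨C=(if0 (-1 + 4) then ((λw. ((λz. 1) -1)) -2) else (2 * -4)); E=∅; S=∅; K=[mulR]⟩
t=2: ⟨C=(-1 + 4); E=∅; S=∅; K=[if0 :: mulR]⟩
t=3: ⟨C=-1; E=∅; S=∅; K=[addR :: if0 :: mulR]⟩
t=4: ⟨C=4; E=∅; S=∅; K=[addL(-1) :: if0 :: mulR]⟩
t=5: ⟨C=(2 * -4); E=∅; S=∅; K=[mulR]⟩
t=6: ⟨C=2; E=∅; S=∅; K=[mulR :: mulR]⟩
t=7: ⟨C=-4; E=∅; S=∅; K=[mulL(2) :: mulR]⟩
t=8: ⟨C=((1 + 3) - (-4 + -4)); E=∅; S=∅; K=[mulL(-8)]⟩
t=9: ⟨C=(1 + 3); E=∅; S=∅; K=[subR :: mulL(-8)]⟩
t=10: ⟨C=1; E=∅; S=∅; K=[addR :: subR :: mulL(-8)]⟩
t=11: ⟨C=3; E=∅; S=∅; K=[addL(1) :: subR :: mulL(-8)]⟩
t=12: ⟨C=(-4 + -4); E=∅; S=∅; K=[subL(4) :: mulL(-8)]⟩
t=13: ⟨C=-4; E=∅; S=∅; K=[addR :: subL(4) :: mulL(-8)]⟩
t=14: ⟨C=-4; E=∅; S=∅; K=[addL(-4) :: subL(4) :: mulL(-8)]⟩
→ final value -96

Answer: -96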